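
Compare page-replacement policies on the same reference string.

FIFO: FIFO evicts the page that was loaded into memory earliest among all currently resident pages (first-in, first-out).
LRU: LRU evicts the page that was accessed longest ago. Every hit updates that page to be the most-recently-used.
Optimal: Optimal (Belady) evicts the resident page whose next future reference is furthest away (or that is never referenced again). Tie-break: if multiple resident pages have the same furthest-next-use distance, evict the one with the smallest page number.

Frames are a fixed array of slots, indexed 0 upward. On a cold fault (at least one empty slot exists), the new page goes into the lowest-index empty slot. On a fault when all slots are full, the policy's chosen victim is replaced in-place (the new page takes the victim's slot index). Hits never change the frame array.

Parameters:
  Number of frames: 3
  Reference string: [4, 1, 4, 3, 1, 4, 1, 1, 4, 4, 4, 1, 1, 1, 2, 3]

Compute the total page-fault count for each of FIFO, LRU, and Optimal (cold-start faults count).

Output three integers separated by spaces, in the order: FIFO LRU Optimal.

Answer: 4 5 4

Derivation:
--- FIFO ---
  step 0: ref 4 -> FAULT, frames=[4,-,-] (faults so far: 1)
  step 1: ref 1 -> FAULT, frames=[4,1,-] (faults so far: 2)
  step 2: ref 4 -> HIT, frames=[4,1,-] (faults so far: 2)
  step 3: ref 3 -> FAULT, frames=[4,1,3] (faults so far: 3)
  step 4: ref 1 -> HIT, frames=[4,1,3] (faults so far: 3)
  step 5: ref 4 -> HIT, frames=[4,1,3] (faults so far: 3)
  step 6: ref 1 -> HIT, frames=[4,1,3] (faults so far: 3)
  step 7: ref 1 -> HIT, frames=[4,1,3] (faults so far: 3)
  step 8: ref 4 -> HIT, frames=[4,1,3] (faults so far: 3)
  step 9: ref 4 -> HIT, frames=[4,1,3] (faults so far: 3)
  step 10: ref 4 -> HIT, frames=[4,1,3] (faults so far: 3)
  step 11: ref 1 -> HIT, frames=[4,1,3] (faults so far: 3)
  step 12: ref 1 -> HIT, frames=[4,1,3] (faults so far: 3)
  step 13: ref 1 -> HIT, frames=[4,1,3] (faults so far: 3)
  step 14: ref 2 -> FAULT, evict 4, frames=[2,1,3] (faults so far: 4)
  step 15: ref 3 -> HIT, frames=[2,1,3] (faults so far: 4)
  FIFO total faults: 4
--- LRU ---
  step 0: ref 4 -> FAULT, frames=[4,-,-] (faults so far: 1)
  step 1: ref 1 -> FAULT, frames=[4,1,-] (faults so far: 2)
  step 2: ref 4 -> HIT, frames=[4,1,-] (faults so far: 2)
  step 3: ref 3 -> FAULT, frames=[4,1,3] (faults so far: 3)
  step 4: ref 1 -> HIT, frames=[4,1,3] (faults so far: 3)
  step 5: ref 4 -> HIT, frames=[4,1,3] (faults so far: 3)
  step 6: ref 1 -> HIT, frames=[4,1,3] (faults so far: 3)
  step 7: ref 1 -> HIT, frames=[4,1,3] (faults so far: 3)
  step 8: ref 4 -> HIT, frames=[4,1,3] (faults so far: 3)
  step 9: ref 4 -> HIT, frames=[4,1,3] (faults so far: 3)
  step 10: ref 4 -> HIT, frames=[4,1,3] (faults so far: 3)
  step 11: ref 1 -> HIT, frames=[4,1,3] (faults so far: 3)
  step 12: ref 1 -> HIT, frames=[4,1,3] (faults so far: 3)
  step 13: ref 1 -> HIT, frames=[4,1,3] (faults so far: 3)
  step 14: ref 2 -> FAULT, evict 3, frames=[4,1,2] (faults so far: 4)
  step 15: ref 3 -> FAULT, evict 4, frames=[3,1,2] (faults so far: 5)
  LRU total faults: 5
--- Optimal ---
  step 0: ref 4 -> FAULT, frames=[4,-,-] (faults so far: 1)
  step 1: ref 1 -> FAULT, frames=[4,1,-] (faults so far: 2)
  step 2: ref 4 -> HIT, frames=[4,1,-] (faults so far: 2)
  step 3: ref 3 -> FAULT, frames=[4,1,3] (faults so far: 3)
  step 4: ref 1 -> HIT, frames=[4,1,3] (faults so far: 3)
  step 5: ref 4 -> HIT, frames=[4,1,3] (faults so far: 3)
  step 6: ref 1 -> HIT, frames=[4,1,3] (faults so far: 3)
  step 7: ref 1 -> HIT, frames=[4,1,3] (faults so far: 3)
  step 8: ref 4 -> HIT, frames=[4,1,3] (faults so far: 3)
  step 9: ref 4 -> HIT, frames=[4,1,3] (faults so far: 3)
  step 10: ref 4 -> HIT, frames=[4,1,3] (faults so far: 3)
  step 11: ref 1 -> HIT, frames=[4,1,3] (faults so far: 3)
  step 12: ref 1 -> HIT, frames=[4,1,3] (faults so far: 3)
  step 13: ref 1 -> HIT, frames=[4,1,3] (faults so far: 3)
  step 14: ref 2 -> FAULT, evict 1, frames=[4,2,3] (faults so far: 4)
  step 15: ref 3 -> HIT, frames=[4,2,3] (faults so far: 4)
  Optimal total faults: 4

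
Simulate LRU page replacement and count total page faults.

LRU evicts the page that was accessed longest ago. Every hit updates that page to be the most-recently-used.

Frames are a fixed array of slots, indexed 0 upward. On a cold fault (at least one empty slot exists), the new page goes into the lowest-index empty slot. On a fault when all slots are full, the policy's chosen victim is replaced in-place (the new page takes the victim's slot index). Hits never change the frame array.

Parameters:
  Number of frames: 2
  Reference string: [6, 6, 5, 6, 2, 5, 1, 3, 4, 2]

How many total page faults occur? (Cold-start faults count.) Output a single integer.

Step 0: ref 6 → FAULT, frames=[6,-]
Step 1: ref 6 → HIT, frames=[6,-]
Step 2: ref 5 → FAULT, frames=[6,5]
Step 3: ref 6 → HIT, frames=[6,5]
Step 4: ref 2 → FAULT (evict 5), frames=[6,2]
Step 5: ref 5 → FAULT (evict 6), frames=[5,2]
Step 6: ref 1 → FAULT (evict 2), frames=[5,1]
Step 7: ref 3 → FAULT (evict 5), frames=[3,1]
Step 8: ref 4 → FAULT (evict 1), frames=[3,4]
Step 9: ref 2 → FAULT (evict 3), frames=[2,4]
Total faults: 8

Answer: 8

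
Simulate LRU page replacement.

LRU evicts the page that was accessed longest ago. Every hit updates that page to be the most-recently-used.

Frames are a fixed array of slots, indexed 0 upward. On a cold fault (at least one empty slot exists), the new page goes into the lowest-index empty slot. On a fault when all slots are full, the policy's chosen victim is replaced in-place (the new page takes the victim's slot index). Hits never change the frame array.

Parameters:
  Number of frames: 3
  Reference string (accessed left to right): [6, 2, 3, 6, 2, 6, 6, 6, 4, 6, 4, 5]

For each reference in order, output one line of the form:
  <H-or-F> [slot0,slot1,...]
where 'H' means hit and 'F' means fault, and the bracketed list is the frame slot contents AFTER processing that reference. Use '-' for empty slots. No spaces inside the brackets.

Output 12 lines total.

F [6,-,-]
F [6,2,-]
F [6,2,3]
H [6,2,3]
H [6,2,3]
H [6,2,3]
H [6,2,3]
H [6,2,3]
F [6,2,4]
H [6,2,4]
H [6,2,4]
F [6,5,4]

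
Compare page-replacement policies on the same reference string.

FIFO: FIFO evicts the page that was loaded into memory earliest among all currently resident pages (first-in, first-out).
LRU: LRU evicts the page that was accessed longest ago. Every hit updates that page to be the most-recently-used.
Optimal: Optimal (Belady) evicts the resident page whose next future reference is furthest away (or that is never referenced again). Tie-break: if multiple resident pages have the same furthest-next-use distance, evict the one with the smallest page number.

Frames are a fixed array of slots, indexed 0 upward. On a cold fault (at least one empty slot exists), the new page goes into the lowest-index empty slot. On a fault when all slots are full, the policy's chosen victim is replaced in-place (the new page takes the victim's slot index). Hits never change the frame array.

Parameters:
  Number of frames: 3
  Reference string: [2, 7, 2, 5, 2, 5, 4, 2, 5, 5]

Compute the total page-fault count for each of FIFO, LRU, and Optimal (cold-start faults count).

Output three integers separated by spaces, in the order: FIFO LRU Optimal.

--- FIFO ---
  step 0: ref 2 -> FAULT, frames=[2,-,-] (faults so far: 1)
  step 1: ref 7 -> FAULT, frames=[2,7,-] (faults so far: 2)
  step 2: ref 2 -> HIT, frames=[2,7,-] (faults so far: 2)
  step 3: ref 5 -> FAULT, frames=[2,7,5] (faults so far: 3)
  step 4: ref 2 -> HIT, frames=[2,7,5] (faults so far: 3)
  step 5: ref 5 -> HIT, frames=[2,7,5] (faults so far: 3)
  step 6: ref 4 -> FAULT, evict 2, frames=[4,7,5] (faults so far: 4)
  step 7: ref 2 -> FAULT, evict 7, frames=[4,2,5] (faults so far: 5)
  step 8: ref 5 -> HIT, frames=[4,2,5] (faults so far: 5)
  step 9: ref 5 -> HIT, frames=[4,2,5] (faults so far: 5)
  FIFO total faults: 5
--- LRU ---
  step 0: ref 2 -> FAULT, frames=[2,-,-] (faults so far: 1)
  step 1: ref 7 -> FAULT, frames=[2,7,-] (faults so far: 2)
  step 2: ref 2 -> HIT, frames=[2,7,-] (faults so far: 2)
  step 3: ref 5 -> FAULT, frames=[2,7,5] (faults so far: 3)
  step 4: ref 2 -> HIT, frames=[2,7,5] (faults so far: 3)
  step 5: ref 5 -> HIT, frames=[2,7,5] (faults so far: 3)
  step 6: ref 4 -> FAULT, evict 7, frames=[2,4,5] (faults so far: 4)
  step 7: ref 2 -> HIT, frames=[2,4,5] (faults so far: 4)
  step 8: ref 5 -> HIT, frames=[2,4,5] (faults so far: 4)
  step 9: ref 5 -> HIT, frames=[2,4,5] (faults so far: 4)
  LRU total faults: 4
--- Optimal ---
  step 0: ref 2 -> FAULT, frames=[2,-,-] (faults so far: 1)
  step 1: ref 7 -> FAULT, frames=[2,7,-] (faults so far: 2)
  step 2: ref 2 -> HIT, frames=[2,7,-] (faults so far: 2)
  step 3: ref 5 -> FAULT, frames=[2,7,5] (faults so far: 3)
  step 4: ref 2 -> HIT, frames=[2,7,5] (faults so far: 3)
  step 5: ref 5 -> HIT, frames=[2,7,5] (faults so far: 3)
  step 6: ref 4 -> FAULT, evict 7, frames=[2,4,5] (faults so far: 4)
  step 7: ref 2 -> HIT, frames=[2,4,5] (faults so far: 4)
  step 8: ref 5 -> HIT, frames=[2,4,5] (faults so far: 4)
  step 9: ref 5 -> HIT, frames=[2,4,5] (faults so far: 4)
  Optimal total faults: 4

Answer: 5 4 4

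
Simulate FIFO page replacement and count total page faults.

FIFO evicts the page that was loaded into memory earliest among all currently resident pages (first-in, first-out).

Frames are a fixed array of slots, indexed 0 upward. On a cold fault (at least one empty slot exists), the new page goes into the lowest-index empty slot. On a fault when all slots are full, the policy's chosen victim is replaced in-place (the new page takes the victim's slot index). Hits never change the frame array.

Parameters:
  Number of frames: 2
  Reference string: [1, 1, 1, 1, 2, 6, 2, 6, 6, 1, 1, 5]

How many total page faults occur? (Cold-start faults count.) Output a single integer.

Answer: 5

Derivation:
Step 0: ref 1 → FAULT, frames=[1,-]
Step 1: ref 1 → HIT, frames=[1,-]
Step 2: ref 1 → HIT, frames=[1,-]
Step 3: ref 1 → HIT, frames=[1,-]
Step 4: ref 2 → FAULT, frames=[1,2]
Step 5: ref 6 → FAULT (evict 1), frames=[6,2]
Step 6: ref 2 → HIT, frames=[6,2]
Step 7: ref 6 → HIT, frames=[6,2]
Step 8: ref 6 → HIT, frames=[6,2]
Step 9: ref 1 → FAULT (evict 2), frames=[6,1]
Step 10: ref 1 → HIT, frames=[6,1]
Step 11: ref 5 → FAULT (evict 6), frames=[5,1]
Total faults: 5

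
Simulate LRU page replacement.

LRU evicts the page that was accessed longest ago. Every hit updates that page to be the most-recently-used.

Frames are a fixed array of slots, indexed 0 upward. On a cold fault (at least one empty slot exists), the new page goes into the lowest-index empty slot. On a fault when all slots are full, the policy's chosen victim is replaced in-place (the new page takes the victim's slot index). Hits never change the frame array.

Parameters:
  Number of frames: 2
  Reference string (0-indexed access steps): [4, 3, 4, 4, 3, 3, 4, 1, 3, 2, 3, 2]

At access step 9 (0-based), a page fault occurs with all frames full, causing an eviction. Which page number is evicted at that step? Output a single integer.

Answer: 1

Derivation:
Step 0: ref 4 -> FAULT, frames=[4,-]
Step 1: ref 3 -> FAULT, frames=[4,3]
Step 2: ref 4 -> HIT, frames=[4,3]
Step 3: ref 4 -> HIT, frames=[4,3]
Step 4: ref 3 -> HIT, frames=[4,3]
Step 5: ref 3 -> HIT, frames=[4,3]
Step 6: ref 4 -> HIT, frames=[4,3]
Step 7: ref 1 -> FAULT, evict 3, frames=[4,1]
Step 8: ref 3 -> FAULT, evict 4, frames=[3,1]
Step 9: ref 2 -> FAULT, evict 1, frames=[3,2]
At step 9: evicted page 1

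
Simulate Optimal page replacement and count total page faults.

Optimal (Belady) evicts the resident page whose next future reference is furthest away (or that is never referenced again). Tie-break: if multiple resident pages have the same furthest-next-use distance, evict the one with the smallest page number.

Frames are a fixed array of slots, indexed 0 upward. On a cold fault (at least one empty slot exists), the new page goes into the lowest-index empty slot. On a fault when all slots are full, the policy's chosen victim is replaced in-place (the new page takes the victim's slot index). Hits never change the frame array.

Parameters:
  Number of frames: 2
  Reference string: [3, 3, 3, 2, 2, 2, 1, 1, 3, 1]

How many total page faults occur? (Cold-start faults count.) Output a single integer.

Answer: 3

Derivation:
Step 0: ref 3 → FAULT, frames=[3,-]
Step 1: ref 3 → HIT, frames=[3,-]
Step 2: ref 3 → HIT, frames=[3,-]
Step 3: ref 2 → FAULT, frames=[3,2]
Step 4: ref 2 → HIT, frames=[3,2]
Step 5: ref 2 → HIT, frames=[3,2]
Step 6: ref 1 → FAULT (evict 2), frames=[3,1]
Step 7: ref 1 → HIT, frames=[3,1]
Step 8: ref 3 → HIT, frames=[3,1]
Step 9: ref 1 → HIT, frames=[3,1]
Total faults: 3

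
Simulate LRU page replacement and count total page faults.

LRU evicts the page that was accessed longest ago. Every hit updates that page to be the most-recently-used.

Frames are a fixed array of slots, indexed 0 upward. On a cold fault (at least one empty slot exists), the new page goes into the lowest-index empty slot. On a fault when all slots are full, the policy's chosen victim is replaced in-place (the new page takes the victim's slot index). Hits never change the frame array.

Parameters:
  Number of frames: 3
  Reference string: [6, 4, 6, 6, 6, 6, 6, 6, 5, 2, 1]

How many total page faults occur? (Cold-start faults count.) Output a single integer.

Answer: 5

Derivation:
Step 0: ref 6 → FAULT, frames=[6,-,-]
Step 1: ref 4 → FAULT, frames=[6,4,-]
Step 2: ref 6 → HIT, frames=[6,4,-]
Step 3: ref 6 → HIT, frames=[6,4,-]
Step 4: ref 6 → HIT, frames=[6,4,-]
Step 5: ref 6 → HIT, frames=[6,4,-]
Step 6: ref 6 → HIT, frames=[6,4,-]
Step 7: ref 6 → HIT, frames=[6,4,-]
Step 8: ref 5 → FAULT, frames=[6,4,5]
Step 9: ref 2 → FAULT (evict 4), frames=[6,2,5]
Step 10: ref 1 → FAULT (evict 6), frames=[1,2,5]
Total faults: 5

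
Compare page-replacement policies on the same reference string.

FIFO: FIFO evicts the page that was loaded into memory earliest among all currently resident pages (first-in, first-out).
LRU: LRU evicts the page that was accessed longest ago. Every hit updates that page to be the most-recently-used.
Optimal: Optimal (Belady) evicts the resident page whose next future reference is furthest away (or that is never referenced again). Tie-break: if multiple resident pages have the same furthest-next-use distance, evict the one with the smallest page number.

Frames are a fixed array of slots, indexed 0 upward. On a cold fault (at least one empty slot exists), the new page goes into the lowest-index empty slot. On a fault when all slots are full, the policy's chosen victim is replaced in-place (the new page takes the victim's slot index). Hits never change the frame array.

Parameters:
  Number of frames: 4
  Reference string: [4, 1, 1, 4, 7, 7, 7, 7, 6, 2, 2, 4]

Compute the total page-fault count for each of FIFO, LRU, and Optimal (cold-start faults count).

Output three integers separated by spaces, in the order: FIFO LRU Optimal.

--- FIFO ---
  step 0: ref 4 -> FAULT, frames=[4,-,-,-] (faults so far: 1)
  step 1: ref 1 -> FAULT, frames=[4,1,-,-] (faults so far: 2)
  step 2: ref 1 -> HIT, frames=[4,1,-,-] (faults so far: 2)
  step 3: ref 4 -> HIT, frames=[4,1,-,-] (faults so far: 2)
  step 4: ref 7 -> FAULT, frames=[4,1,7,-] (faults so far: 3)
  step 5: ref 7 -> HIT, frames=[4,1,7,-] (faults so far: 3)
  step 6: ref 7 -> HIT, frames=[4,1,7,-] (faults so far: 3)
  step 7: ref 7 -> HIT, frames=[4,1,7,-] (faults so far: 3)
  step 8: ref 6 -> FAULT, frames=[4,1,7,6] (faults so far: 4)
  step 9: ref 2 -> FAULT, evict 4, frames=[2,1,7,6] (faults so far: 5)
  step 10: ref 2 -> HIT, frames=[2,1,7,6] (faults so far: 5)
  step 11: ref 4 -> FAULT, evict 1, frames=[2,4,7,6] (faults so far: 6)
  FIFO total faults: 6
--- LRU ---
  step 0: ref 4 -> FAULT, frames=[4,-,-,-] (faults so far: 1)
  step 1: ref 1 -> FAULT, frames=[4,1,-,-] (faults so far: 2)
  step 2: ref 1 -> HIT, frames=[4,1,-,-] (faults so far: 2)
  step 3: ref 4 -> HIT, frames=[4,1,-,-] (faults so far: 2)
  step 4: ref 7 -> FAULT, frames=[4,1,7,-] (faults so far: 3)
  step 5: ref 7 -> HIT, frames=[4,1,7,-] (faults so far: 3)
  step 6: ref 7 -> HIT, frames=[4,1,7,-] (faults so far: 3)
  step 7: ref 7 -> HIT, frames=[4,1,7,-] (faults so far: 3)
  step 8: ref 6 -> FAULT, frames=[4,1,7,6] (faults so far: 4)
  step 9: ref 2 -> FAULT, evict 1, frames=[4,2,7,6] (faults so far: 5)
  step 10: ref 2 -> HIT, frames=[4,2,7,6] (faults so far: 5)
  step 11: ref 4 -> HIT, frames=[4,2,7,6] (faults so far: 5)
  LRU total faults: 5
--- Optimal ---
  step 0: ref 4 -> FAULT, frames=[4,-,-,-] (faults so far: 1)
  step 1: ref 1 -> FAULT, frames=[4,1,-,-] (faults so far: 2)
  step 2: ref 1 -> HIT, frames=[4,1,-,-] (faults so far: 2)
  step 3: ref 4 -> HIT, frames=[4,1,-,-] (faults so far: 2)
  step 4: ref 7 -> FAULT, frames=[4,1,7,-] (faults so far: 3)
  step 5: ref 7 -> HIT, frames=[4,1,7,-] (faults so far: 3)
  step 6: ref 7 -> HIT, frames=[4,1,7,-] (faults so far: 3)
  step 7: ref 7 -> HIT, frames=[4,1,7,-] (faults so far: 3)
  step 8: ref 6 -> FAULT, frames=[4,1,7,6] (faults so far: 4)
  step 9: ref 2 -> FAULT, evict 1, frames=[4,2,7,6] (faults so far: 5)
  step 10: ref 2 -> HIT, frames=[4,2,7,6] (faults so far: 5)
  step 11: ref 4 -> HIT, frames=[4,2,7,6] (faults so far: 5)
  Optimal total faults: 5

Answer: 6 5 5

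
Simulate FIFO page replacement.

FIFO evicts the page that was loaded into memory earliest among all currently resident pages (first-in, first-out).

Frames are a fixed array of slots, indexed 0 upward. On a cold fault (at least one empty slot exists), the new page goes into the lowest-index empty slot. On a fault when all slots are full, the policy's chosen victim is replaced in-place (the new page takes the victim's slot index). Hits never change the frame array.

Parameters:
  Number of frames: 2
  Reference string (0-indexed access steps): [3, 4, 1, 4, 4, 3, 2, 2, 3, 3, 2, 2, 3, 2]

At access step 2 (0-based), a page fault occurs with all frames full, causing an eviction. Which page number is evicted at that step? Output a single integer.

Answer: 3

Derivation:
Step 0: ref 3 -> FAULT, frames=[3,-]
Step 1: ref 4 -> FAULT, frames=[3,4]
Step 2: ref 1 -> FAULT, evict 3, frames=[1,4]
At step 2: evicted page 3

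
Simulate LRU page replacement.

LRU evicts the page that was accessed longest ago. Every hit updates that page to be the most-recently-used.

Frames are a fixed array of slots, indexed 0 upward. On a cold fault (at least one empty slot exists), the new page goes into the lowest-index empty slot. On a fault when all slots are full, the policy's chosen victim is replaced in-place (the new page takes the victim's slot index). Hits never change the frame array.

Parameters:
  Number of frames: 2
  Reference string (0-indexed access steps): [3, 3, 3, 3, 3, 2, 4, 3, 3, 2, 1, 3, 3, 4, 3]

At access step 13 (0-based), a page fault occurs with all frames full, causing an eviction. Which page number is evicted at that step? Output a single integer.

Answer: 1

Derivation:
Step 0: ref 3 -> FAULT, frames=[3,-]
Step 1: ref 3 -> HIT, frames=[3,-]
Step 2: ref 3 -> HIT, frames=[3,-]
Step 3: ref 3 -> HIT, frames=[3,-]
Step 4: ref 3 -> HIT, frames=[3,-]
Step 5: ref 2 -> FAULT, frames=[3,2]
Step 6: ref 4 -> FAULT, evict 3, frames=[4,2]
Step 7: ref 3 -> FAULT, evict 2, frames=[4,3]
Step 8: ref 3 -> HIT, frames=[4,3]
Step 9: ref 2 -> FAULT, evict 4, frames=[2,3]
Step 10: ref 1 -> FAULT, evict 3, frames=[2,1]
Step 11: ref 3 -> FAULT, evict 2, frames=[3,1]
Step 12: ref 3 -> HIT, frames=[3,1]
Step 13: ref 4 -> FAULT, evict 1, frames=[3,4]
At step 13: evicted page 1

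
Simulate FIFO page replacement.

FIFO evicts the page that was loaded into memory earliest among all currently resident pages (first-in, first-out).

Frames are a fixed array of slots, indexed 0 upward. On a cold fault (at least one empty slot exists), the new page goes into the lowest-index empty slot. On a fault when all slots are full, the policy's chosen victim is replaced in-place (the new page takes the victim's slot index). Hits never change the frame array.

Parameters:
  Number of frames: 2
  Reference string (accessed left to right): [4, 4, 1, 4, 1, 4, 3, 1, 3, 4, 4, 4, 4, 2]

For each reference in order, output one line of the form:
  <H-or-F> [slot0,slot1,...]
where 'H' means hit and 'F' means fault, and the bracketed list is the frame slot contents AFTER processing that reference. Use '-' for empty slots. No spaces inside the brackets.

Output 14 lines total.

F [4,-]
H [4,-]
F [4,1]
H [4,1]
H [4,1]
H [4,1]
F [3,1]
H [3,1]
H [3,1]
F [3,4]
H [3,4]
H [3,4]
H [3,4]
F [2,4]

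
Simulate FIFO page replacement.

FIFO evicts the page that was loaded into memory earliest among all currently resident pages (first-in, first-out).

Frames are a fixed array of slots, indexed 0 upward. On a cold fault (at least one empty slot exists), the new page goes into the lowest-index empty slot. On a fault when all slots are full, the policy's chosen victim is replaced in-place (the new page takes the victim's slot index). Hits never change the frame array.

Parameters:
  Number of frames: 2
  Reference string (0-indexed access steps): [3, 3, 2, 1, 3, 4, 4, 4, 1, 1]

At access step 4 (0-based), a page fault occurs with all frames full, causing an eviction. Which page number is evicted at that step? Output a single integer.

Step 0: ref 3 -> FAULT, frames=[3,-]
Step 1: ref 3 -> HIT, frames=[3,-]
Step 2: ref 2 -> FAULT, frames=[3,2]
Step 3: ref 1 -> FAULT, evict 3, frames=[1,2]
Step 4: ref 3 -> FAULT, evict 2, frames=[1,3]
At step 4: evicted page 2

Answer: 2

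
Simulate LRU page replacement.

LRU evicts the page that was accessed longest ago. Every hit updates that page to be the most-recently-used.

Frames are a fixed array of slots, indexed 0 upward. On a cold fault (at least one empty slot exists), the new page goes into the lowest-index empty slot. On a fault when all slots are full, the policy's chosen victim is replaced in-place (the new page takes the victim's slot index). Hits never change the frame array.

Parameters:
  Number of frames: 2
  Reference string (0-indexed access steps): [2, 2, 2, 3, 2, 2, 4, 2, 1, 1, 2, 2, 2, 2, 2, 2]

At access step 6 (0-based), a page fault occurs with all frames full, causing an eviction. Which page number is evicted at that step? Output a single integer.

Answer: 3

Derivation:
Step 0: ref 2 -> FAULT, frames=[2,-]
Step 1: ref 2 -> HIT, frames=[2,-]
Step 2: ref 2 -> HIT, frames=[2,-]
Step 3: ref 3 -> FAULT, frames=[2,3]
Step 4: ref 2 -> HIT, frames=[2,3]
Step 5: ref 2 -> HIT, frames=[2,3]
Step 6: ref 4 -> FAULT, evict 3, frames=[2,4]
At step 6: evicted page 3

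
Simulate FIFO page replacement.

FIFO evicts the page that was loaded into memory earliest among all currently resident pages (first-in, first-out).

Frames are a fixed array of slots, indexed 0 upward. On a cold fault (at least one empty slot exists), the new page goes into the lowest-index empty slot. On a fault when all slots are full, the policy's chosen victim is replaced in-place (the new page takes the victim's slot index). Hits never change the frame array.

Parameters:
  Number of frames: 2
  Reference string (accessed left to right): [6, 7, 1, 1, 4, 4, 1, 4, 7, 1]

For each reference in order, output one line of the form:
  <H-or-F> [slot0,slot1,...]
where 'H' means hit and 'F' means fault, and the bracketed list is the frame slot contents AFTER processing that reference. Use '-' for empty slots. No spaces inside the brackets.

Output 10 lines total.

F [6,-]
F [6,7]
F [1,7]
H [1,7]
F [1,4]
H [1,4]
H [1,4]
H [1,4]
F [7,4]
F [7,1]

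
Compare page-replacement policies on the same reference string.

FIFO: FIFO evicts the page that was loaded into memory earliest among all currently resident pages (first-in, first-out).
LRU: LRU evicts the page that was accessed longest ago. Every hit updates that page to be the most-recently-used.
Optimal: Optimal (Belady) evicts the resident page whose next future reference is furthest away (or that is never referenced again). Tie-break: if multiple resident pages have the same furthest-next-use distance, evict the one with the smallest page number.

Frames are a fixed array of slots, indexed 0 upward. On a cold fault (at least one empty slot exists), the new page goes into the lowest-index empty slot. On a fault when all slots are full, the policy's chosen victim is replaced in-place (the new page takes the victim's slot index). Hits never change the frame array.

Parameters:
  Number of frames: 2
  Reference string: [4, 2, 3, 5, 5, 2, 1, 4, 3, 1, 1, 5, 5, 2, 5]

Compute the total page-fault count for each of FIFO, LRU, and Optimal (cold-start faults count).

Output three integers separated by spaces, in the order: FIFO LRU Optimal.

Answer: 11 11 9

Derivation:
--- FIFO ---
  step 0: ref 4 -> FAULT, frames=[4,-] (faults so far: 1)
  step 1: ref 2 -> FAULT, frames=[4,2] (faults so far: 2)
  step 2: ref 3 -> FAULT, evict 4, frames=[3,2] (faults so far: 3)
  step 3: ref 5 -> FAULT, evict 2, frames=[3,5] (faults so far: 4)
  step 4: ref 5 -> HIT, frames=[3,5] (faults so far: 4)
  step 5: ref 2 -> FAULT, evict 3, frames=[2,5] (faults so far: 5)
  step 6: ref 1 -> FAULT, evict 5, frames=[2,1] (faults so far: 6)
  step 7: ref 4 -> FAULT, evict 2, frames=[4,1] (faults so far: 7)
  step 8: ref 3 -> FAULT, evict 1, frames=[4,3] (faults so far: 8)
  step 9: ref 1 -> FAULT, evict 4, frames=[1,3] (faults so far: 9)
  step 10: ref 1 -> HIT, frames=[1,3] (faults so far: 9)
  step 11: ref 5 -> FAULT, evict 3, frames=[1,5] (faults so far: 10)
  step 12: ref 5 -> HIT, frames=[1,5] (faults so far: 10)
  step 13: ref 2 -> FAULT, evict 1, frames=[2,5] (faults so far: 11)
  step 14: ref 5 -> HIT, frames=[2,5] (faults so far: 11)
  FIFO total faults: 11
--- LRU ---
  step 0: ref 4 -> FAULT, frames=[4,-] (faults so far: 1)
  step 1: ref 2 -> FAULT, frames=[4,2] (faults so far: 2)
  step 2: ref 3 -> FAULT, evict 4, frames=[3,2] (faults so far: 3)
  step 3: ref 5 -> FAULT, evict 2, frames=[3,5] (faults so far: 4)
  step 4: ref 5 -> HIT, frames=[3,5] (faults so far: 4)
  step 5: ref 2 -> FAULT, evict 3, frames=[2,5] (faults so far: 5)
  step 6: ref 1 -> FAULT, evict 5, frames=[2,1] (faults so far: 6)
  step 7: ref 4 -> FAULT, evict 2, frames=[4,1] (faults so far: 7)
  step 8: ref 3 -> FAULT, evict 1, frames=[4,3] (faults so far: 8)
  step 9: ref 1 -> FAULT, evict 4, frames=[1,3] (faults so far: 9)
  step 10: ref 1 -> HIT, frames=[1,3] (faults so far: 9)
  step 11: ref 5 -> FAULT, evict 3, frames=[1,5] (faults so far: 10)
  step 12: ref 5 -> HIT, frames=[1,5] (faults so far: 10)
  step 13: ref 2 -> FAULT, evict 1, frames=[2,5] (faults so far: 11)
  step 14: ref 5 -> HIT, frames=[2,5] (faults so far: 11)
  LRU total faults: 11
--- Optimal ---
  step 0: ref 4 -> FAULT, frames=[4,-] (faults so far: 1)
  step 1: ref 2 -> FAULT, frames=[4,2] (faults so far: 2)
  step 2: ref 3 -> FAULT, evict 4, frames=[3,2] (faults so far: 3)
  step 3: ref 5 -> FAULT, evict 3, frames=[5,2] (faults so far: 4)
  step 4: ref 5 -> HIT, frames=[5,2] (faults so far: 4)
  step 5: ref 2 -> HIT, frames=[5,2] (faults so far: 4)
  step 6: ref 1 -> FAULT, evict 2, frames=[5,1] (faults so far: 5)
  step 7: ref 4 -> FAULT, evict 5, frames=[4,1] (faults so far: 6)
  step 8: ref 3 -> FAULT, evict 4, frames=[3,1] (faults so far: 7)
  step 9: ref 1 -> HIT, frames=[3,1] (faults so far: 7)
  step 10: ref 1 -> HIT, frames=[3,1] (faults so far: 7)
  step 11: ref 5 -> FAULT, evict 1, frames=[3,5] (faults so far: 8)
  step 12: ref 5 -> HIT, frames=[3,5] (faults so far: 8)
  step 13: ref 2 -> FAULT, evict 3, frames=[2,5] (faults so far: 9)
  step 14: ref 5 -> HIT, frames=[2,5] (faults so far: 9)
  Optimal total faults: 9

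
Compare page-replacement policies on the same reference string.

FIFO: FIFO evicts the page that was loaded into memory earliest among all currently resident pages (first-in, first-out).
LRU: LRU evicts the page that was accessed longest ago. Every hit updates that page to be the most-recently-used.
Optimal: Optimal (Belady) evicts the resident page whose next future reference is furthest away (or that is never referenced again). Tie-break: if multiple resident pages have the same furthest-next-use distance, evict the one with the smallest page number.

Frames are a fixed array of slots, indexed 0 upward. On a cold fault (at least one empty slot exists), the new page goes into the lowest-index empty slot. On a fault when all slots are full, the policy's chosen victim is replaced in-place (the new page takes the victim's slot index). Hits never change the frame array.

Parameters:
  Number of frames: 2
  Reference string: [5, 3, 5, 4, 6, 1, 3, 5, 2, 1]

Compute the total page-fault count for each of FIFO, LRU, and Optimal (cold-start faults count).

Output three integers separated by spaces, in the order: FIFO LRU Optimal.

Answer: 9 9 7

Derivation:
--- FIFO ---
  step 0: ref 5 -> FAULT, frames=[5,-] (faults so far: 1)
  step 1: ref 3 -> FAULT, frames=[5,3] (faults so far: 2)
  step 2: ref 5 -> HIT, frames=[5,3] (faults so far: 2)
  step 3: ref 4 -> FAULT, evict 5, frames=[4,3] (faults so far: 3)
  step 4: ref 6 -> FAULT, evict 3, frames=[4,6] (faults so far: 4)
  step 5: ref 1 -> FAULT, evict 4, frames=[1,6] (faults so far: 5)
  step 6: ref 3 -> FAULT, evict 6, frames=[1,3] (faults so far: 6)
  step 7: ref 5 -> FAULT, evict 1, frames=[5,3] (faults so far: 7)
  step 8: ref 2 -> FAULT, evict 3, frames=[5,2] (faults so far: 8)
  step 9: ref 1 -> FAULT, evict 5, frames=[1,2] (faults so far: 9)
  FIFO total faults: 9
--- LRU ---
  step 0: ref 5 -> FAULT, frames=[5,-] (faults so far: 1)
  step 1: ref 3 -> FAULT, frames=[5,3] (faults so far: 2)
  step 2: ref 5 -> HIT, frames=[5,3] (faults so far: 2)
  step 3: ref 4 -> FAULT, evict 3, frames=[5,4] (faults so far: 3)
  step 4: ref 6 -> FAULT, evict 5, frames=[6,4] (faults so far: 4)
  step 5: ref 1 -> FAULT, evict 4, frames=[6,1] (faults so far: 5)
  step 6: ref 3 -> FAULT, evict 6, frames=[3,1] (faults so far: 6)
  step 7: ref 5 -> FAULT, evict 1, frames=[3,5] (faults so far: 7)
  step 8: ref 2 -> FAULT, evict 3, frames=[2,5] (faults so far: 8)
  step 9: ref 1 -> FAULT, evict 5, frames=[2,1] (faults so far: 9)
  LRU total faults: 9
--- Optimal ---
  step 0: ref 5 -> FAULT, frames=[5,-] (faults so far: 1)
  step 1: ref 3 -> FAULT, frames=[5,3] (faults so far: 2)
  step 2: ref 5 -> HIT, frames=[5,3] (faults so far: 2)
  step 3: ref 4 -> FAULT, evict 5, frames=[4,3] (faults so far: 3)
  step 4: ref 6 -> FAULT, evict 4, frames=[6,3] (faults so far: 4)
  step 5: ref 1 -> FAULT, evict 6, frames=[1,3] (faults so far: 5)
  step 6: ref 3 -> HIT, frames=[1,3] (faults so far: 5)
  step 7: ref 5 -> FAULT, evict 3, frames=[1,5] (faults so far: 6)
  step 8: ref 2 -> FAULT, evict 5, frames=[1,2] (faults so far: 7)
  step 9: ref 1 -> HIT, frames=[1,2] (faults so far: 7)
  Optimal total faults: 7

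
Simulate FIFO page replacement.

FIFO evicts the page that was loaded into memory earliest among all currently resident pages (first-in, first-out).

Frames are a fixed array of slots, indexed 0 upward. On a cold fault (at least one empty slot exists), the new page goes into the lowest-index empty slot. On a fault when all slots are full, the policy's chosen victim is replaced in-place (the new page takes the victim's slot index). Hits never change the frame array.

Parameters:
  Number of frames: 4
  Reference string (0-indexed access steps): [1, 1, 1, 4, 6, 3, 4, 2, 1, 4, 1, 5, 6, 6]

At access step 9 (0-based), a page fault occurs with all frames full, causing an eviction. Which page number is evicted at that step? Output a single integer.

Step 0: ref 1 -> FAULT, frames=[1,-,-,-]
Step 1: ref 1 -> HIT, frames=[1,-,-,-]
Step 2: ref 1 -> HIT, frames=[1,-,-,-]
Step 3: ref 4 -> FAULT, frames=[1,4,-,-]
Step 4: ref 6 -> FAULT, frames=[1,4,6,-]
Step 5: ref 3 -> FAULT, frames=[1,4,6,3]
Step 6: ref 4 -> HIT, frames=[1,4,6,3]
Step 7: ref 2 -> FAULT, evict 1, frames=[2,4,6,3]
Step 8: ref 1 -> FAULT, evict 4, frames=[2,1,6,3]
Step 9: ref 4 -> FAULT, evict 6, frames=[2,1,4,3]
At step 9: evicted page 6

Answer: 6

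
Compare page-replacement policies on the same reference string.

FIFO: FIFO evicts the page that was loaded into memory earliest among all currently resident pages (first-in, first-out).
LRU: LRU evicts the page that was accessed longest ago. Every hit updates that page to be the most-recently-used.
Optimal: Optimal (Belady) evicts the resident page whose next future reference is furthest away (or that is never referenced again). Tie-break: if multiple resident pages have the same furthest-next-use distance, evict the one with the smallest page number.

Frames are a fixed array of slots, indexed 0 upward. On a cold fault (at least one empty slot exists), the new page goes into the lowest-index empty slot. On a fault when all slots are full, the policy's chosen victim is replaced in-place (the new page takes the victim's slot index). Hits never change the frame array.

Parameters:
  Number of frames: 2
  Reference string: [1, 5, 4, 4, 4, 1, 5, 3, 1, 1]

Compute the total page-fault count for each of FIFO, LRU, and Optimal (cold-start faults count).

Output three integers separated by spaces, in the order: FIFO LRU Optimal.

--- FIFO ---
  step 0: ref 1 -> FAULT, frames=[1,-] (faults so far: 1)
  step 1: ref 5 -> FAULT, frames=[1,5] (faults so far: 2)
  step 2: ref 4 -> FAULT, evict 1, frames=[4,5] (faults so far: 3)
  step 3: ref 4 -> HIT, frames=[4,5] (faults so far: 3)
  step 4: ref 4 -> HIT, frames=[4,5] (faults so far: 3)
  step 5: ref 1 -> FAULT, evict 5, frames=[4,1] (faults so far: 4)
  step 6: ref 5 -> FAULT, evict 4, frames=[5,1] (faults so far: 5)
  step 7: ref 3 -> FAULT, evict 1, frames=[5,3] (faults so far: 6)
  step 8: ref 1 -> FAULT, evict 5, frames=[1,3] (faults so far: 7)
  step 9: ref 1 -> HIT, frames=[1,3] (faults so far: 7)
  FIFO total faults: 7
--- LRU ---
  step 0: ref 1 -> FAULT, frames=[1,-] (faults so far: 1)
  step 1: ref 5 -> FAULT, frames=[1,5] (faults so far: 2)
  step 2: ref 4 -> FAULT, evict 1, frames=[4,5] (faults so far: 3)
  step 3: ref 4 -> HIT, frames=[4,5] (faults so far: 3)
  step 4: ref 4 -> HIT, frames=[4,5] (faults so far: 3)
  step 5: ref 1 -> FAULT, evict 5, frames=[4,1] (faults so far: 4)
  step 6: ref 5 -> FAULT, evict 4, frames=[5,1] (faults so far: 5)
  step 7: ref 3 -> FAULT, evict 1, frames=[5,3] (faults so far: 6)
  step 8: ref 1 -> FAULT, evict 5, frames=[1,3] (faults so far: 7)
  step 9: ref 1 -> HIT, frames=[1,3] (faults so far: 7)
  LRU total faults: 7
--- Optimal ---
  step 0: ref 1 -> FAULT, frames=[1,-] (faults so far: 1)
  step 1: ref 5 -> FAULT, frames=[1,5] (faults so far: 2)
  step 2: ref 4 -> FAULT, evict 5, frames=[1,4] (faults so far: 3)
  step 3: ref 4 -> HIT, frames=[1,4] (faults so far: 3)
  step 4: ref 4 -> HIT, frames=[1,4] (faults so far: 3)
  step 5: ref 1 -> HIT, frames=[1,4] (faults so far: 3)
  step 6: ref 5 -> FAULT, evict 4, frames=[1,5] (faults so far: 4)
  step 7: ref 3 -> FAULT, evict 5, frames=[1,3] (faults so far: 5)
  step 8: ref 1 -> HIT, frames=[1,3] (faults so far: 5)
  step 9: ref 1 -> HIT, frames=[1,3] (faults so far: 5)
  Optimal total faults: 5

Answer: 7 7 5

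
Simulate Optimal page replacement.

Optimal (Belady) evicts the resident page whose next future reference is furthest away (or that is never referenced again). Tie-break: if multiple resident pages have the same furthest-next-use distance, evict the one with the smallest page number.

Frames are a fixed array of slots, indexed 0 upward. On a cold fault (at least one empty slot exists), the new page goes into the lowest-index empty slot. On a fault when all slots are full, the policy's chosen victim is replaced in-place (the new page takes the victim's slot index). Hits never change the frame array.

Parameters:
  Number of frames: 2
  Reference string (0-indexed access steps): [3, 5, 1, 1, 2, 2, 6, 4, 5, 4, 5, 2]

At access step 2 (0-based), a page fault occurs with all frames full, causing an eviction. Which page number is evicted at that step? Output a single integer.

Step 0: ref 3 -> FAULT, frames=[3,-]
Step 1: ref 5 -> FAULT, frames=[3,5]
Step 2: ref 1 -> FAULT, evict 3, frames=[1,5]
At step 2: evicted page 3

Answer: 3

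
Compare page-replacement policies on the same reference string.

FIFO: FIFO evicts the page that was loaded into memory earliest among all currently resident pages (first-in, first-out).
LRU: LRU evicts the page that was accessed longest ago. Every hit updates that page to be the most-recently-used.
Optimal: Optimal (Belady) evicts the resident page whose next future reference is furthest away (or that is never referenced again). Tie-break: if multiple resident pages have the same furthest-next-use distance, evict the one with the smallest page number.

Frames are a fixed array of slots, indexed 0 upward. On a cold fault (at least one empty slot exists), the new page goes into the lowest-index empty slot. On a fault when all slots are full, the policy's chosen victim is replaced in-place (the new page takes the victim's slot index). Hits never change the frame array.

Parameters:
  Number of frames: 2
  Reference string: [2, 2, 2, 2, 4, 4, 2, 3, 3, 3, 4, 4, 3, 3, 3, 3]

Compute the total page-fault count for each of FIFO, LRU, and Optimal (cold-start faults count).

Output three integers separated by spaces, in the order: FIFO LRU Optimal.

Answer: 3 4 3

Derivation:
--- FIFO ---
  step 0: ref 2 -> FAULT, frames=[2,-] (faults so far: 1)
  step 1: ref 2 -> HIT, frames=[2,-] (faults so far: 1)
  step 2: ref 2 -> HIT, frames=[2,-] (faults so far: 1)
  step 3: ref 2 -> HIT, frames=[2,-] (faults so far: 1)
  step 4: ref 4 -> FAULT, frames=[2,4] (faults so far: 2)
  step 5: ref 4 -> HIT, frames=[2,4] (faults so far: 2)
  step 6: ref 2 -> HIT, frames=[2,4] (faults so far: 2)
  step 7: ref 3 -> FAULT, evict 2, frames=[3,4] (faults so far: 3)
  step 8: ref 3 -> HIT, frames=[3,4] (faults so far: 3)
  step 9: ref 3 -> HIT, frames=[3,4] (faults so far: 3)
  step 10: ref 4 -> HIT, frames=[3,4] (faults so far: 3)
  step 11: ref 4 -> HIT, frames=[3,4] (faults so far: 3)
  step 12: ref 3 -> HIT, frames=[3,4] (faults so far: 3)
  step 13: ref 3 -> HIT, frames=[3,4] (faults so far: 3)
  step 14: ref 3 -> HIT, frames=[3,4] (faults so far: 3)
  step 15: ref 3 -> HIT, frames=[3,4] (faults so far: 3)
  FIFO total faults: 3
--- LRU ---
  step 0: ref 2 -> FAULT, frames=[2,-] (faults so far: 1)
  step 1: ref 2 -> HIT, frames=[2,-] (faults so far: 1)
  step 2: ref 2 -> HIT, frames=[2,-] (faults so far: 1)
  step 3: ref 2 -> HIT, frames=[2,-] (faults so far: 1)
  step 4: ref 4 -> FAULT, frames=[2,4] (faults so far: 2)
  step 5: ref 4 -> HIT, frames=[2,4] (faults so far: 2)
  step 6: ref 2 -> HIT, frames=[2,4] (faults so far: 2)
  step 7: ref 3 -> FAULT, evict 4, frames=[2,3] (faults so far: 3)
  step 8: ref 3 -> HIT, frames=[2,3] (faults so far: 3)
  step 9: ref 3 -> HIT, frames=[2,3] (faults so far: 3)
  step 10: ref 4 -> FAULT, evict 2, frames=[4,3] (faults so far: 4)
  step 11: ref 4 -> HIT, frames=[4,3] (faults so far: 4)
  step 12: ref 3 -> HIT, frames=[4,3] (faults so far: 4)
  step 13: ref 3 -> HIT, frames=[4,3] (faults so far: 4)
  step 14: ref 3 -> HIT, frames=[4,3] (faults so far: 4)
  step 15: ref 3 -> HIT, frames=[4,3] (faults so far: 4)
  LRU total faults: 4
--- Optimal ---
  step 0: ref 2 -> FAULT, frames=[2,-] (faults so far: 1)
  step 1: ref 2 -> HIT, frames=[2,-] (faults so far: 1)
  step 2: ref 2 -> HIT, frames=[2,-] (faults so far: 1)
  step 3: ref 2 -> HIT, frames=[2,-] (faults so far: 1)
  step 4: ref 4 -> FAULT, frames=[2,4] (faults so far: 2)
  step 5: ref 4 -> HIT, frames=[2,4] (faults so far: 2)
  step 6: ref 2 -> HIT, frames=[2,4] (faults so far: 2)
  step 7: ref 3 -> FAULT, evict 2, frames=[3,4] (faults so far: 3)
  step 8: ref 3 -> HIT, frames=[3,4] (faults so far: 3)
  step 9: ref 3 -> HIT, frames=[3,4] (faults so far: 3)
  step 10: ref 4 -> HIT, frames=[3,4] (faults so far: 3)
  step 11: ref 4 -> HIT, frames=[3,4] (faults so far: 3)
  step 12: ref 3 -> HIT, frames=[3,4] (faults so far: 3)
  step 13: ref 3 -> HIT, frames=[3,4] (faults so far: 3)
  step 14: ref 3 -> HIT, frames=[3,4] (faults so far: 3)
  step 15: ref 3 -> HIT, frames=[3,4] (faults so far: 3)
  Optimal total faults: 3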